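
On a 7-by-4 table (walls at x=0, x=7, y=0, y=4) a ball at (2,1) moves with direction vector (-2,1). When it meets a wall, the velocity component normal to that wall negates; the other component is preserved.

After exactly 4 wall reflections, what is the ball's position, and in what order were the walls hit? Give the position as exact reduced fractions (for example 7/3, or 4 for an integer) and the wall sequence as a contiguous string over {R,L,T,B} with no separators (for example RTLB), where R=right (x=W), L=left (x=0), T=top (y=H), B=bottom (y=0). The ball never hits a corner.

Final position: (2,0)
Wall sequence: LTRB

1. t=1 → L at (0,2); v=(2,1)
2. t=2 → T at (4,4); v=(2,-1)
3. t=3/2 → R at (7,5/2); v=(-2,-1)
4. t=5/2 → B at (2,0); v=(-2,1)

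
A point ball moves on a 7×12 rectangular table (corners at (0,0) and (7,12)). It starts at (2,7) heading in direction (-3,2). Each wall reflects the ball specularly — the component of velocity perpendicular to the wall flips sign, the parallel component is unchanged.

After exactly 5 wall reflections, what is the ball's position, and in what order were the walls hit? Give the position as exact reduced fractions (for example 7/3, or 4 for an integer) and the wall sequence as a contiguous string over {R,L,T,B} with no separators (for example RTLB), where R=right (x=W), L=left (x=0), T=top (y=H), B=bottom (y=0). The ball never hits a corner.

1. t=2/3 → L at (0,25/3); v=(3,2)
2. t=11/6 → T at (11/2,12); v=(3,-2)
3. t=1/2 → R at (7,11); v=(-3,-2)
4. t=7/3 → L at (0,19/3); v=(3,-2)
5. t=7/3 → R at (7,5/3); v=(-3,-2)

Final position: (7,5/3)
Wall sequence: LTRLR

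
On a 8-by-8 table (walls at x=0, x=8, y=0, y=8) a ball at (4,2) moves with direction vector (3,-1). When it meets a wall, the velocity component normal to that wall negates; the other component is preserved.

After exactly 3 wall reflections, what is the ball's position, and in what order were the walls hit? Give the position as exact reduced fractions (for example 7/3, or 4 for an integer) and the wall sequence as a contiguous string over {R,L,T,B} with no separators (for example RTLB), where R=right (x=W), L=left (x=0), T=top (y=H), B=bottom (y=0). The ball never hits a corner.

Final position: (0,2)
Wall sequence: RBL

1. t=4/3 → R at (8,2/3); v=(-3,-1)
2. t=2/3 → B at (6,0); v=(-3,1)
3. t=2 → L at (0,2); v=(3,1)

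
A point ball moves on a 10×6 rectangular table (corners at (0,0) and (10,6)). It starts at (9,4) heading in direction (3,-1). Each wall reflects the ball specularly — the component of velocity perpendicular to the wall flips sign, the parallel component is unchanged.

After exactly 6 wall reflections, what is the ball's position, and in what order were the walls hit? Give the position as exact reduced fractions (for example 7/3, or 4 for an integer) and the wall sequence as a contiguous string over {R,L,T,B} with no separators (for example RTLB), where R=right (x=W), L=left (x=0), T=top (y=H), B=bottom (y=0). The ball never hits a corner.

Final position: (0,17/3)
Wall sequence: RLBRTL

1. t=1/3 → R at (10,11/3); v=(-3,-1)
2. t=10/3 → L at (0,1/3); v=(3,-1)
3. t=1/3 → B at (1,0); v=(3,1)
4. t=3 → R at (10,3); v=(-3,1)
5. t=3 → T at (1,6); v=(-3,-1)
6. t=1/3 → L at (0,17/3); v=(3,-1)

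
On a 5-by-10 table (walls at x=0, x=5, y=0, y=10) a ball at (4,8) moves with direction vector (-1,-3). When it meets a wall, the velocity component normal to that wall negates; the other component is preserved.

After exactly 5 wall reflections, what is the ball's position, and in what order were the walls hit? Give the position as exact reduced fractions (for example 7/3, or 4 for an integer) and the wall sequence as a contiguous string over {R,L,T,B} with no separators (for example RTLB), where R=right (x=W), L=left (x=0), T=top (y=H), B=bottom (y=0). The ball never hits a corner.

1. t=8/3 → B at (4/3,0); v=(-1,3)
2. t=4/3 → L at (0,4); v=(1,3)
3. t=2 → T at (2,10); v=(1,-3)
4. t=3 → R at (5,1); v=(-1,-3)
5. t=1/3 → B at (14/3,0); v=(-1,3)

Final position: (14/3,0)
Wall sequence: BLTRB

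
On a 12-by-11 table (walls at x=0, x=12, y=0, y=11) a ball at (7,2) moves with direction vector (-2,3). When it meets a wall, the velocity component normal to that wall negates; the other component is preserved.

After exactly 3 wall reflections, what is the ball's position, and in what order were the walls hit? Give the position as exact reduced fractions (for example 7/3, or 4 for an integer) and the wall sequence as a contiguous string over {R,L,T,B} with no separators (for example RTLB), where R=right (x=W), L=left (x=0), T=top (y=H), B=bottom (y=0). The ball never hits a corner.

1. t=3 → T at (1,11); v=(-2,-3)
2. t=1/2 → L at (0,19/2); v=(2,-3)
3. t=19/6 → B at (19/3,0); v=(2,3)

Final position: (19/3,0)
Wall sequence: TLB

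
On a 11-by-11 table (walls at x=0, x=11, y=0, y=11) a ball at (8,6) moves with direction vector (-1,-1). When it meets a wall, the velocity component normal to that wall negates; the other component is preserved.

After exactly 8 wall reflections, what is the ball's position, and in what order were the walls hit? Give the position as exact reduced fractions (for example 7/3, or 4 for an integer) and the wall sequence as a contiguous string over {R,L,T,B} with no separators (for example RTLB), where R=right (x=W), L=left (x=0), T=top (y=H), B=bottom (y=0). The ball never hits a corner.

1. t=6 → B at (2,0); v=(-1,1)
2. t=2 → L at (0,2); v=(1,1)
3. t=9 → T at (9,11); v=(1,-1)
4. t=2 → R at (11,9); v=(-1,-1)
5. t=9 → B at (2,0); v=(-1,1)
6. t=2 → L at (0,2); v=(1,1)
7. t=9 → T at (9,11); v=(1,-1)
8. t=2 → R at (11,9); v=(-1,-1)

Final position: (11,9)
Wall sequence: BLTRBLTR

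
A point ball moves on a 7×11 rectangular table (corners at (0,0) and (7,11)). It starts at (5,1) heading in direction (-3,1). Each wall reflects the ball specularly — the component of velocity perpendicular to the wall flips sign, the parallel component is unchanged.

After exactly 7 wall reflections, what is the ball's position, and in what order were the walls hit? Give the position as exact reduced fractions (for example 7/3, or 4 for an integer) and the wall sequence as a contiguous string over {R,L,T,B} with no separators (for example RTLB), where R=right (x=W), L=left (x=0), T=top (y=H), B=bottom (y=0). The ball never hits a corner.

Final position: (7,23/3)
Wall sequence: LRLRTLR

1. t=5/3 → L at (0,8/3); v=(3,1)
2. t=7/3 → R at (7,5); v=(-3,1)
3. t=7/3 → L at (0,22/3); v=(3,1)
4. t=7/3 → R at (7,29/3); v=(-3,1)
5. t=4/3 → T at (3,11); v=(-3,-1)
6. t=1 → L at (0,10); v=(3,-1)
7. t=7/3 → R at (7,23/3); v=(-3,-1)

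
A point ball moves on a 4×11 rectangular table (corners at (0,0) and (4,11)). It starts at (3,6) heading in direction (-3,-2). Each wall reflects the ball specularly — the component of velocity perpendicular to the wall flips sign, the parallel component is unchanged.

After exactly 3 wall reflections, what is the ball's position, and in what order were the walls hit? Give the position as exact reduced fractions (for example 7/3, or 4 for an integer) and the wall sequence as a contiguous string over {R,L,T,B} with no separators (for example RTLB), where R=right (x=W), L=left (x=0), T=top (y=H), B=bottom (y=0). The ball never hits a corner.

Final position: (2,0)
Wall sequence: LRB

1. t=1 → L at (0,4); v=(3,-2)
2. t=4/3 → R at (4,4/3); v=(-3,-2)
3. t=2/3 → B at (2,0); v=(-3,2)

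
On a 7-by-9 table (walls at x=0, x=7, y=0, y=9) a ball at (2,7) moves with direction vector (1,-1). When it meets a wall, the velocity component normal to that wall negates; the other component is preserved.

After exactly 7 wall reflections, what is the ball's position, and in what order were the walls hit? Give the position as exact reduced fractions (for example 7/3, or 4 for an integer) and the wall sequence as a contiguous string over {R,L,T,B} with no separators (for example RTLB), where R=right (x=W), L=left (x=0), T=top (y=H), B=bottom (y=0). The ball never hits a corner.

Final position: (0,1)
Wall sequence: RBLTRBL

1. t=5 → R at (7,2); v=(-1,-1)
2. t=2 → B at (5,0); v=(-1,1)
3. t=5 → L at (0,5); v=(1,1)
4. t=4 → T at (4,9); v=(1,-1)
5. t=3 → R at (7,6); v=(-1,-1)
6. t=6 → B at (1,0); v=(-1,1)
7. t=1 → L at (0,1); v=(1,1)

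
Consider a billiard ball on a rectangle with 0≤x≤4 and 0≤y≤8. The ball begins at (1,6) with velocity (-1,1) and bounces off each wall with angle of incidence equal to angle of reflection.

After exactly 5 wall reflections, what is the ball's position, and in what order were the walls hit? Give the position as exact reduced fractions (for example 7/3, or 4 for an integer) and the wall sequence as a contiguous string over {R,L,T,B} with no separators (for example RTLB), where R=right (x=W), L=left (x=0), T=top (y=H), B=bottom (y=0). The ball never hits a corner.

Final position: (1,0)
Wall sequence: LTRLB

1. t=1 → L at (0,7); v=(1,1)
2. t=1 → T at (1,8); v=(1,-1)
3. t=3 → R at (4,5); v=(-1,-1)
4. t=4 → L at (0,1); v=(1,-1)
5. t=1 → B at (1,0); v=(1,1)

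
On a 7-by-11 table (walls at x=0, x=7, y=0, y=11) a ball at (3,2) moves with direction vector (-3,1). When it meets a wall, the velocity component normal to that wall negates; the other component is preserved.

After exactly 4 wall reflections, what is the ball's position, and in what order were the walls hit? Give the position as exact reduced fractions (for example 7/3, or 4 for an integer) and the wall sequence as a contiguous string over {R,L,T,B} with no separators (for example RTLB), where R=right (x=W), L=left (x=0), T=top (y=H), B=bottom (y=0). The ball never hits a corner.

Final position: (7,10)
Wall sequence: LRLR

1. t=1 → L at (0,3); v=(3,1)
2. t=7/3 → R at (7,16/3); v=(-3,1)
3. t=7/3 → L at (0,23/3); v=(3,1)
4. t=7/3 → R at (7,10); v=(-3,1)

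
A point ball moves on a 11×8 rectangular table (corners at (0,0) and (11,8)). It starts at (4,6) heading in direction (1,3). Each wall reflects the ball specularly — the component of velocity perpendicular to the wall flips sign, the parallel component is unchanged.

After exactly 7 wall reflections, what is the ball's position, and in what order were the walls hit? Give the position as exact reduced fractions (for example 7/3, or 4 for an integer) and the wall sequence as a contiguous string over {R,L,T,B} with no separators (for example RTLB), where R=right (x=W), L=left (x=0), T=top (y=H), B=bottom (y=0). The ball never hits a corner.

Final position: (4,0)
Wall sequence: TBTRBTB

1. t=2/3 → T at (14/3,8); v=(1,-3)
2. t=8/3 → B at (22/3,0); v=(1,3)
3. t=8/3 → T at (10,8); v=(1,-3)
4. t=1 → R at (11,5); v=(-1,-3)
5. t=5/3 → B at (28/3,0); v=(-1,3)
6. t=8/3 → T at (20/3,8); v=(-1,-3)
7. t=8/3 → B at (4,0); v=(-1,3)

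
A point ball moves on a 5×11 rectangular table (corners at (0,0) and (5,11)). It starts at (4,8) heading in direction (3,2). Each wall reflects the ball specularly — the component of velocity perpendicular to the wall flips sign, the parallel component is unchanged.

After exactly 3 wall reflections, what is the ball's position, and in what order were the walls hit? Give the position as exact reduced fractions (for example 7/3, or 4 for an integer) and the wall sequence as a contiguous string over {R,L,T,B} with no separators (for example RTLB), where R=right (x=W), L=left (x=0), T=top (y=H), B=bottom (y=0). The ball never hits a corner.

Final position: (0,10)
Wall sequence: RTL

1. t=1/3 → R at (5,26/3); v=(-3,2)
2. t=7/6 → T at (3/2,11); v=(-3,-2)
3. t=1/2 → L at (0,10); v=(3,-2)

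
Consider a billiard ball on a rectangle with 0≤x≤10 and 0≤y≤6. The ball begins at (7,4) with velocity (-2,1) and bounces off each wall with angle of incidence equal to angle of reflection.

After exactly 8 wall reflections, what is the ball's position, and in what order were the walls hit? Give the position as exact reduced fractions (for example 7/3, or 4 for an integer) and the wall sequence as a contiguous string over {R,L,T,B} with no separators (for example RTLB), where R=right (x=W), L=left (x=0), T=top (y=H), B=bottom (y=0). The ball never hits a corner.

1. t=2 → T at (3,6); v=(-2,-1)
2. t=3/2 → L at (0,9/2); v=(2,-1)
3. t=9/2 → B at (9,0); v=(2,1)
4. t=1/2 → R at (10,1/2); v=(-2,1)
5. t=5 → L at (0,11/2); v=(2,1)
6. t=1/2 → T at (1,6); v=(2,-1)
7. t=9/2 → R at (10,3/2); v=(-2,-1)
8. t=3/2 → B at (7,0); v=(-2,1)

Final position: (7,0)
Wall sequence: TLBRLTRB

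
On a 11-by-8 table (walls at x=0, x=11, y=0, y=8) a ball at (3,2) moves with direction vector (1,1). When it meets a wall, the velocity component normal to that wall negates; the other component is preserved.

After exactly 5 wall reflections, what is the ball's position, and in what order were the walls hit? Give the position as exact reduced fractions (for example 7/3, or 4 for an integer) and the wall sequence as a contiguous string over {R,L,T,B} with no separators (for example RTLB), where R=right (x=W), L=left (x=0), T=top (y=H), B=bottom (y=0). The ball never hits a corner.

1. t=6 → T at (9,8); v=(1,-1)
2. t=2 → R at (11,6); v=(-1,-1)
3. t=6 → B at (5,0); v=(-1,1)
4. t=5 → L at (0,5); v=(1,1)
5. t=3 → T at (3,8); v=(1,-1)

Final position: (3,8)
Wall sequence: TRBLT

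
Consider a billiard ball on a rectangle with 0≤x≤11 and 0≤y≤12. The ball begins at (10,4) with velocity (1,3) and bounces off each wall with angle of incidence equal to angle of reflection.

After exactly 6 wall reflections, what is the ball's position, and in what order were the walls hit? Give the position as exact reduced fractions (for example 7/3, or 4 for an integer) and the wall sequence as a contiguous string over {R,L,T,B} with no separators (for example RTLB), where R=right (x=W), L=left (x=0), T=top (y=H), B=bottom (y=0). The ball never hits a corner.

1. t=1 → R at (11,7); v=(-1,3)
2. t=5/3 → T at (28/3,12); v=(-1,-3)
3. t=4 → B at (16/3,0); v=(-1,3)
4. t=4 → T at (4/3,12); v=(-1,-3)
5. t=4/3 → L at (0,8); v=(1,-3)
6. t=8/3 → B at (8/3,0); v=(1,3)

Final position: (8/3,0)
Wall sequence: RTBTLB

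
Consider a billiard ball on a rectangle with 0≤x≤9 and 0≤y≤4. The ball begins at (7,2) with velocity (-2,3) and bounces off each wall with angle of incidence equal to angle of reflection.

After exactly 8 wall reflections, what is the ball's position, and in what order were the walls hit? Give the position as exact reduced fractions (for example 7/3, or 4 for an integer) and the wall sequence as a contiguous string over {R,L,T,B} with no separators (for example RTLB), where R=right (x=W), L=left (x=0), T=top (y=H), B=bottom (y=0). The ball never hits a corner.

Final position: (9,2)
Wall sequence: TBTLBTBR

1. t=2/3 → T at (17/3,4); v=(-2,-3)
2. t=4/3 → B at (3,0); v=(-2,3)
3. t=4/3 → T at (1/3,4); v=(-2,-3)
4. t=1/6 → L at (0,7/2); v=(2,-3)
5. t=7/6 → B at (7/3,0); v=(2,3)
6. t=4/3 → T at (5,4); v=(2,-3)
7. t=4/3 → B at (23/3,0); v=(2,3)
8. t=2/3 → R at (9,2); v=(-2,3)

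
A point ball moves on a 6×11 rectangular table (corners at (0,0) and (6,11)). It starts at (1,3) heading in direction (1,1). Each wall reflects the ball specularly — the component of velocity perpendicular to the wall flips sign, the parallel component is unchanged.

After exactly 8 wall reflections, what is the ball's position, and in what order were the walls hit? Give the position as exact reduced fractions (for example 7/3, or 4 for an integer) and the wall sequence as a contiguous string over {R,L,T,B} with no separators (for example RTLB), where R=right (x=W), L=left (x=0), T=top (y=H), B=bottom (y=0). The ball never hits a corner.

1. t=5 → R at (6,8); v=(-1,1)
2. t=3 → T at (3,11); v=(-1,-1)
3. t=3 → L at (0,8); v=(1,-1)
4. t=6 → R at (6,2); v=(-1,-1)
5. t=2 → B at (4,0); v=(-1,1)
6. t=4 → L at (0,4); v=(1,1)
7. t=6 → R at (6,10); v=(-1,1)
8. t=1 → T at (5,11); v=(-1,-1)

Final position: (5,11)
Wall sequence: RTLRBLRT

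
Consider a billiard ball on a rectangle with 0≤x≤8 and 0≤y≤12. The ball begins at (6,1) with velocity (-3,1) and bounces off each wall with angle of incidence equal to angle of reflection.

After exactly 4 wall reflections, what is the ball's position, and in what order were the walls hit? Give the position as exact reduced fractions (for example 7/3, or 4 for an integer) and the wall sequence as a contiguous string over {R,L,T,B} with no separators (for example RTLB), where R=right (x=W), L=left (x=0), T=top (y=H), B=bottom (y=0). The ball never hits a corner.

Final position: (8,11)
Wall sequence: LRLR

1. t=2 → L at (0,3); v=(3,1)
2. t=8/3 → R at (8,17/3); v=(-3,1)
3. t=8/3 → L at (0,25/3); v=(3,1)
4. t=8/3 → R at (8,11); v=(-3,1)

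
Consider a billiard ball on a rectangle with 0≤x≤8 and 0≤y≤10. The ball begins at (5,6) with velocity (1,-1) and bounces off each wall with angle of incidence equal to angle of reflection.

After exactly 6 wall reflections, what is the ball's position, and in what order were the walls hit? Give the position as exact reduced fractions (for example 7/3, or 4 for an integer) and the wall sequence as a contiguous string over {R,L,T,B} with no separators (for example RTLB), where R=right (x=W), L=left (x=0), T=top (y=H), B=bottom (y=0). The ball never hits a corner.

1. t=3 → R at (8,3); v=(-1,-1)
2. t=3 → B at (5,0); v=(-1,1)
3. t=5 → L at (0,5); v=(1,1)
4. t=5 → T at (5,10); v=(1,-1)
5. t=3 → R at (8,7); v=(-1,-1)
6. t=7 → B at (1,0); v=(-1,1)

Final position: (1,0)
Wall sequence: RBLTRB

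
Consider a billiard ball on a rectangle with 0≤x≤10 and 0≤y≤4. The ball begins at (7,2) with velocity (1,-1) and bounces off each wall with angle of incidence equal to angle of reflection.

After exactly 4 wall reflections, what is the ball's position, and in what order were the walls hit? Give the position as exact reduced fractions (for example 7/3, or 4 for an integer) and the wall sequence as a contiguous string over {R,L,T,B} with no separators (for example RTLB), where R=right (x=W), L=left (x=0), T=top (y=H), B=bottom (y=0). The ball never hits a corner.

1. t=2 → B at (9,0); v=(1,1)
2. t=1 → R at (10,1); v=(-1,1)
3. t=3 → T at (7,4); v=(-1,-1)
4. t=4 → B at (3,0); v=(-1,1)

Final position: (3,0)
Wall sequence: BRTB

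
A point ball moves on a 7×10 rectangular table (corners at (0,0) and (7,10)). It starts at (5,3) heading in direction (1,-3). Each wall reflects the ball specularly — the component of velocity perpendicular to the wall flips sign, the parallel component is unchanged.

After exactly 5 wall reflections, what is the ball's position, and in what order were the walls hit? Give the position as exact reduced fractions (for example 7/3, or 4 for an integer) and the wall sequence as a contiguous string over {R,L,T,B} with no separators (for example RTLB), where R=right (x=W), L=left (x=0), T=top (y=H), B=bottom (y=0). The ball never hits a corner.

1. t=1 → B at (6,0); v=(1,3)
2. t=1 → R at (7,3); v=(-1,3)
3. t=7/3 → T at (14/3,10); v=(-1,-3)
4. t=10/3 → B at (4/3,0); v=(-1,3)
5. t=4/3 → L at (0,4); v=(1,3)

Final position: (0,4)
Wall sequence: BRTBL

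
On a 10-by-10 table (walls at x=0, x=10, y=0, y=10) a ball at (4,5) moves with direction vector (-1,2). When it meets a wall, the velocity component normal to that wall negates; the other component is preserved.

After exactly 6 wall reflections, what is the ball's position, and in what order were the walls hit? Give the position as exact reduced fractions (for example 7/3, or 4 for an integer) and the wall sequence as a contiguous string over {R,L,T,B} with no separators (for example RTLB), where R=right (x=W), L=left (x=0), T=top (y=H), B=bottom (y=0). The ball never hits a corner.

1. t=5/2 → T at (3/2,10); v=(-1,-2)
2. t=3/2 → L at (0,7); v=(1,-2)
3. t=7/2 → B at (7/2,0); v=(1,2)
4. t=5 → T at (17/2,10); v=(1,-2)
5. t=3/2 → R at (10,7); v=(-1,-2)
6. t=7/2 → B at (13/2,0); v=(-1,2)

Final position: (13/2,0)
Wall sequence: TLBTRB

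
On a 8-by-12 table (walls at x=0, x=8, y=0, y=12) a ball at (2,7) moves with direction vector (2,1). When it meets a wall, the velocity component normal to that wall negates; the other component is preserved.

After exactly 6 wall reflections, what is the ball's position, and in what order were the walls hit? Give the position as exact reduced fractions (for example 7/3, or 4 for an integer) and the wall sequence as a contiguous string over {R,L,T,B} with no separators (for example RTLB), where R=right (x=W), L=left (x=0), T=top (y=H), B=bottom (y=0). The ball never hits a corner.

Final position: (4,0)
Wall sequence: RTLRLB

1. t=3 → R at (8,10); v=(-2,1)
2. t=2 → T at (4,12); v=(-2,-1)
3. t=2 → L at (0,10); v=(2,-1)
4. t=4 → R at (8,6); v=(-2,-1)
5. t=4 → L at (0,2); v=(2,-1)
6. t=2 → B at (4,0); v=(2,1)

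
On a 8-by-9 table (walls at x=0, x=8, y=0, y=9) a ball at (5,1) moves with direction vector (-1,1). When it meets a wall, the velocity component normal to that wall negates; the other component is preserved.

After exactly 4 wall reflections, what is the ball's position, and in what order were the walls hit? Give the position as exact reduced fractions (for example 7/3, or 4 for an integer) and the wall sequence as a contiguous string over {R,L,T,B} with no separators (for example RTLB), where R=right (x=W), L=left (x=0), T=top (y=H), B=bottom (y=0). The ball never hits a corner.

Final position: (4,0)
Wall sequence: LTRB

1. t=5 → L at (0,6); v=(1,1)
2. t=3 → T at (3,9); v=(1,-1)
3. t=5 → R at (8,4); v=(-1,-1)
4. t=4 → B at (4,0); v=(-1,1)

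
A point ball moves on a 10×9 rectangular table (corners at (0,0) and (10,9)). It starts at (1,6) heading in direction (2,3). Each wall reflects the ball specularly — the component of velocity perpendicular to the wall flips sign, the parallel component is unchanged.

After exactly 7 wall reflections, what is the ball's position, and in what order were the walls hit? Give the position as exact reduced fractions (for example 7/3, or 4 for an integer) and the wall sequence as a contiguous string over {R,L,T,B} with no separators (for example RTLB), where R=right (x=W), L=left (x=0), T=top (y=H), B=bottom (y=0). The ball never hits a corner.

Final position: (7,9)
Wall sequence: TBRTLBT

1. t=1 → T at (3,9); v=(2,-3)
2. t=3 → B at (9,0); v=(2,3)
3. t=1/2 → R at (10,3/2); v=(-2,3)
4. t=5/2 → T at (5,9); v=(-2,-3)
5. t=5/2 → L at (0,3/2); v=(2,-3)
6. t=1/2 → B at (1,0); v=(2,3)
7. t=3 → T at (7,9); v=(2,-3)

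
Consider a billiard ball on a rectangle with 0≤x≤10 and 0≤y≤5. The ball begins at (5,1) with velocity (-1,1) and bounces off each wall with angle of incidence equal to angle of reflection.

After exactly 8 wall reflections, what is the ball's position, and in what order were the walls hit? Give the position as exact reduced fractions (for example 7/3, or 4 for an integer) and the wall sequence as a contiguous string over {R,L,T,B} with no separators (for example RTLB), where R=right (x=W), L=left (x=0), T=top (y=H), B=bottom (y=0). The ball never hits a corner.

1. t=4 → T at (1,5); v=(-1,-1)
2. t=1 → L at (0,4); v=(1,-1)
3. t=4 → B at (4,0); v=(1,1)
4. t=5 → T at (9,5); v=(1,-1)
5. t=1 → R at (10,4); v=(-1,-1)
6. t=4 → B at (6,0); v=(-1,1)
7. t=5 → T at (1,5); v=(-1,-1)
8. t=1 → L at (0,4); v=(1,-1)

Final position: (0,4)
Wall sequence: TLBTRBTL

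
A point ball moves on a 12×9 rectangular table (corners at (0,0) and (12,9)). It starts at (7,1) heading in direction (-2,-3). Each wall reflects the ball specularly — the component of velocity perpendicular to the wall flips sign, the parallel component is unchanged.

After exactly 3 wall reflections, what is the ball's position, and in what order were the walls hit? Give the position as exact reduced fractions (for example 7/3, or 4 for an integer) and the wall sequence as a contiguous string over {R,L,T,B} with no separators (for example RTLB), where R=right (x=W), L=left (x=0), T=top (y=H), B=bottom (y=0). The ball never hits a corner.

1. t=1/3 → B at (19/3,0); v=(-2,3)
2. t=3 → T at (1/3,9); v=(-2,-3)
3. t=1/6 → L at (0,17/2); v=(2,-3)

Final position: (0,17/2)
Wall sequence: BTL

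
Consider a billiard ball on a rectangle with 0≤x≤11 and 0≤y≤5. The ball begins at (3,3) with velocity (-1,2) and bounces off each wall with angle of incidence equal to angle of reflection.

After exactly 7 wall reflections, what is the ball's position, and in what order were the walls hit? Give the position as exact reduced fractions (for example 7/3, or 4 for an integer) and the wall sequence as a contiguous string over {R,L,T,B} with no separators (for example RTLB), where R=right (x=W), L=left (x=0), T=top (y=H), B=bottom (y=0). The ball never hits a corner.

Final position: (21/2,0)
Wall sequence: TLBTBTB

1. t=1 → T at (2,5); v=(-1,-2)
2. t=2 → L at (0,1); v=(1,-2)
3. t=1/2 → B at (1/2,0); v=(1,2)
4. t=5/2 → T at (3,5); v=(1,-2)
5. t=5/2 → B at (11/2,0); v=(1,2)
6. t=5/2 → T at (8,5); v=(1,-2)
7. t=5/2 → B at (21/2,0); v=(1,2)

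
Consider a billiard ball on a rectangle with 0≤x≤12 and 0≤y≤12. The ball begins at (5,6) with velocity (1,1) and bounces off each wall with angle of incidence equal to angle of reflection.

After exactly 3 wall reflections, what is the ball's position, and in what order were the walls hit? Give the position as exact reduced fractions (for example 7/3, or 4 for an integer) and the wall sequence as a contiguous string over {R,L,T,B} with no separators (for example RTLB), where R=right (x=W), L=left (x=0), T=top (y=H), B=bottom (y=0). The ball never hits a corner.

Final position: (1,0)
Wall sequence: TRB

1. t=6 → T at (11,12); v=(1,-1)
2. t=1 → R at (12,11); v=(-1,-1)
3. t=11 → B at (1,0); v=(-1,1)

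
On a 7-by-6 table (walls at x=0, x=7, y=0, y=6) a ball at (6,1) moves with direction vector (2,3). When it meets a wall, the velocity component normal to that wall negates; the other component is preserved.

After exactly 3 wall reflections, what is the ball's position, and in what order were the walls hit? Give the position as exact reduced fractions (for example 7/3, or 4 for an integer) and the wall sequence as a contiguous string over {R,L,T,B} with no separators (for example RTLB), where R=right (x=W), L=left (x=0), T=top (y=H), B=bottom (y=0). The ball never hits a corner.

Final position: (2/3,0)
Wall sequence: RTB

1. t=1/2 → R at (7,5/2); v=(-2,3)
2. t=7/6 → T at (14/3,6); v=(-2,-3)
3. t=2 → B at (2/3,0); v=(-2,3)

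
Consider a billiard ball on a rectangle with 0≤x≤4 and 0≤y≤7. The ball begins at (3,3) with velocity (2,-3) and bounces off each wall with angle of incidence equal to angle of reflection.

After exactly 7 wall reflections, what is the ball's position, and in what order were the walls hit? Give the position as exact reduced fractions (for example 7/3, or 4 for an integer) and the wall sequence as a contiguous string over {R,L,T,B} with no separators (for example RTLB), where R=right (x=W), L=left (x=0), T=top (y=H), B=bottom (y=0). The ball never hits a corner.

Final position: (0,5/2)
Wall sequence: RBLTRBL

1. t=1/2 → R at (4,3/2); v=(-2,-3)
2. t=1/2 → B at (3,0); v=(-2,3)
3. t=3/2 → L at (0,9/2); v=(2,3)
4. t=5/6 → T at (5/3,7); v=(2,-3)
5. t=7/6 → R at (4,7/2); v=(-2,-3)
6. t=7/6 → B at (5/3,0); v=(-2,3)
7. t=5/6 → L at (0,5/2); v=(2,3)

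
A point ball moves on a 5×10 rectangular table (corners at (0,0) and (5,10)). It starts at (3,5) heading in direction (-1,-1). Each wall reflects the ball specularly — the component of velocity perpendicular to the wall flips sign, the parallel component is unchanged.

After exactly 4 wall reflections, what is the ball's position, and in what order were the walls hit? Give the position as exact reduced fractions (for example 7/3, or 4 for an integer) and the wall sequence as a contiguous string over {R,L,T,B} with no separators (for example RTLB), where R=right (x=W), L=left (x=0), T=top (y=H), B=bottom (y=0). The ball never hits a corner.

1. t=3 → L at (0,2); v=(1,-1)
2. t=2 → B at (2,0); v=(1,1)
3. t=3 → R at (5,3); v=(-1,1)
4. t=5 → L at (0,8); v=(1,1)

Final position: (0,8)
Wall sequence: LBRL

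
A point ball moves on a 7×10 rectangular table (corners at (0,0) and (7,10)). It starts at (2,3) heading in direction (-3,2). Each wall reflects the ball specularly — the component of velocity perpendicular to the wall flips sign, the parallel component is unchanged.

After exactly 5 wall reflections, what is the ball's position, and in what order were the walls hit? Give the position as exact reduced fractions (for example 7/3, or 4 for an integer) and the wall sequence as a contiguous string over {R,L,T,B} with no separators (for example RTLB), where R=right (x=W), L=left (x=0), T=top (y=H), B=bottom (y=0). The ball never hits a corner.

1. t=2/3 → L at (0,13/3); v=(3,2)
2. t=7/3 → R at (7,9); v=(-3,2)
3. t=1/2 → T at (11/2,10); v=(-3,-2)
4. t=11/6 → L at (0,19/3); v=(3,-2)
5. t=7/3 → R at (7,5/3); v=(-3,-2)

Final position: (7,5/3)
Wall sequence: LRTLR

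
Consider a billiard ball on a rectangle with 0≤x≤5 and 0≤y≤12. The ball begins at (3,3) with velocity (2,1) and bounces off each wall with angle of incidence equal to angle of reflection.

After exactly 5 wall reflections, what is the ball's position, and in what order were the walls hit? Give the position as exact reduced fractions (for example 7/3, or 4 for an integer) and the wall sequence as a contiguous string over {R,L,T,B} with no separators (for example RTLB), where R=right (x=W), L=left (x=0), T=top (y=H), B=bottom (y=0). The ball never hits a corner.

Final position: (1,12)
Wall sequence: RLRLT

1. t=1 → R at (5,4); v=(-2,1)
2. t=5/2 → L at (0,13/2); v=(2,1)
3. t=5/2 → R at (5,9); v=(-2,1)
4. t=5/2 → L at (0,23/2); v=(2,1)
5. t=1/2 → T at (1,12); v=(2,-1)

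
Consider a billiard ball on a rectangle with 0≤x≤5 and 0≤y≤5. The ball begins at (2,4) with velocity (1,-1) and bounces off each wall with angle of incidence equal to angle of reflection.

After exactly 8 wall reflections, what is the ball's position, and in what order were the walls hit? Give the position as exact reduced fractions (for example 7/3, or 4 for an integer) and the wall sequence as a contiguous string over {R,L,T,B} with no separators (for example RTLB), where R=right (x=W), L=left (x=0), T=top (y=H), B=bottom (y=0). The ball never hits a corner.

1. t=3 → R at (5,1); v=(-1,-1)
2. t=1 → B at (4,0); v=(-1,1)
3. t=4 → L at (0,4); v=(1,1)
4. t=1 → T at (1,5); v=(1,-1)
5. t=4 → R at (5,1); v=(-1,-1)
6. t=1 → B at (4,0); v=(-1,1)
7. t=4 → L at (0,4); v=(1,1)
8. t=1 → T at (1,5); v=(1,-1)

Final position: (1,5)
Wall sequence: RBLTRBLT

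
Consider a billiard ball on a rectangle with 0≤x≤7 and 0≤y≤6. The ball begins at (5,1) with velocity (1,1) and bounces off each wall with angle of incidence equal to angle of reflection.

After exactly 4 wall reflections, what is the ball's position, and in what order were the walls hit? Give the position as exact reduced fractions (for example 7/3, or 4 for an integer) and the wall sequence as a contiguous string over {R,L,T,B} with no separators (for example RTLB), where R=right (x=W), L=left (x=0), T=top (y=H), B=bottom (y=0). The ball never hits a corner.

1. t=2 → R at (7,3); v=(-1,1)
2. t=3 → T at (4,6); v=(-1,-1)
3. t=4 → L at (0,2); v=(1,-1)
4. t=2 → B at (2,0); v=(1,1)

Final position: (2,0)
Wall sequence: RTLB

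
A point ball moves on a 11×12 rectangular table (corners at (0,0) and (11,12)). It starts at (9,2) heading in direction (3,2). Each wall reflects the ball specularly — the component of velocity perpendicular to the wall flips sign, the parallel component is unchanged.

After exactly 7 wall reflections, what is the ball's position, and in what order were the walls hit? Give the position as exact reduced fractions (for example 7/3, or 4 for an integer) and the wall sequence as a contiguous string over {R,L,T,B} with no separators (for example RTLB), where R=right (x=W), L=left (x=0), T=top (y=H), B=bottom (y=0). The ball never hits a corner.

Final position: (11,26/3)
Wall sequence: RLTRBLR

1. t=2/3 → R at (11,10/3); v=(-3,2)
2. t=11/3 → L at (0,32/3); v=(3,2)
3. t=2/3 → T at (2,12); v=(3,-2)
4. t=3 → R at (11,6); v=(-3,-2)
5. t=3 → B at (2,0); v=(-3,2)
6. t=2/3 → L at (0,4/3); v=(3,2)
7. t=11/3 → R at (11,26/3); v=(-3,2)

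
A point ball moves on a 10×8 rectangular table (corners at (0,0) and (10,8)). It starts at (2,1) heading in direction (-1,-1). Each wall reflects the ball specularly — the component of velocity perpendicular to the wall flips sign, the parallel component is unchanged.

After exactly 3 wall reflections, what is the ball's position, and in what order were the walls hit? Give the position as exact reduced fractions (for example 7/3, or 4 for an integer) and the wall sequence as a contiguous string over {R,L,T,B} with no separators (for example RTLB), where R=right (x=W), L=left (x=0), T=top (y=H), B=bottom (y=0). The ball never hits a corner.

Final position: (7,8)
Wall sequence: BLT

1. t=1 → B at (1,0); v=(-1,1)
2. t=1 → L at (0,1); v=(1,1)
3. t=7 → T at (7,8); v=(1,-1)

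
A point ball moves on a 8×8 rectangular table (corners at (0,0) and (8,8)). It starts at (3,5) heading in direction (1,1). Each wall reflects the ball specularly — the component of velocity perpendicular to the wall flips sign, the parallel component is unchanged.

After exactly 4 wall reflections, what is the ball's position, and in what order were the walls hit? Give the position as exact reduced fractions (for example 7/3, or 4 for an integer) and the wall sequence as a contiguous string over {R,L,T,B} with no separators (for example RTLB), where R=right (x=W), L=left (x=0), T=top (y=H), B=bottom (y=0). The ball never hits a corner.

1. t=3 → T at (6,8); v=(1,-1)
2. t=2 → R at (8,6); v=(-1,-1)
3. t=6 → B at (2,0); v=(-1,1)
4. t=2 → L at (0,2); v=(1,1)

Final position: (0,2)
Wall sequence: TRBL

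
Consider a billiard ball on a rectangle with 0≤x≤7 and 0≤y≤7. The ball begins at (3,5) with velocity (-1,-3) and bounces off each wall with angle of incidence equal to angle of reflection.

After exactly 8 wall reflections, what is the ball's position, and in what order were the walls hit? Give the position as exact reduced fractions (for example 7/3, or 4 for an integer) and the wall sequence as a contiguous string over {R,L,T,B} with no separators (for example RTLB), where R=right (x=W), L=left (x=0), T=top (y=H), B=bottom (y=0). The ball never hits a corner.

1. t=5/3 → B at (4/3,0); v=(-1,3)
2. t=4/3 → L at (0,4); v=(1,3)
3. t=1 → T at (1,7); v=(1,-3)
4. t=7/3 → B at (10/3,0); v=(1,3)
5. t=7/3 → T at (17/3,7); v=(1,-3)
6. t=4/3 → R at (7,3); v=(-1,-3)
7. t=1 → B at (6,0); v=(-1,3)
8. t=7/3 → T at (11/3,7); v=(-1,-3)

Final position: (11/3,7)
Wall sequence: BLTBTRBT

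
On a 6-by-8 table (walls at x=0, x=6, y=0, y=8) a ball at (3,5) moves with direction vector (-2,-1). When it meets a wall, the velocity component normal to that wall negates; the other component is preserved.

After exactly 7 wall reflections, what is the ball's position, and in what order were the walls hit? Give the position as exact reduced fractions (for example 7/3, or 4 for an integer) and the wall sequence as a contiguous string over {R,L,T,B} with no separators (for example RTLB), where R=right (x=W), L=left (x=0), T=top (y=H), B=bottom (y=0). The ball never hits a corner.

Final position: (0,15/2)
Wall sequence: LRBLRTL

1. t=3/2 → L at (0,7/2); v=(2,-1)
2. t=3 → R at (6,1/2); v=(-2,-1)
3. t=1/2 → B at (5,0); v=(-2,1)
4. t=5/2 → L at (0,5/2); v=(2,1)
5. t=3 → R at (6,11/2); v=(-2,1)
6. t=5/2 → T at (1,8); v=(-2,-1)
7. t=1/2 → L at (0,15/2); v=(2,-1)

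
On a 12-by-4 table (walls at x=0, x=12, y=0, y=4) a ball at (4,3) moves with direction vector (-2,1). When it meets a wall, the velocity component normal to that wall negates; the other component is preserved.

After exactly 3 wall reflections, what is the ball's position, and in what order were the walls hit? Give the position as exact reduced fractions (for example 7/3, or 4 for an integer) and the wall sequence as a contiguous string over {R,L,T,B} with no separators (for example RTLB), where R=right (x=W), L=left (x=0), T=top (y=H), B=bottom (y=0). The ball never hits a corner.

Final position: (6,0)
Wall sequence: TLB

1. t=1 → T at (2,4); v=(-2,-1)
2. t=1 → L at (0,3); v=(2,-1)
3. t=3 → B at (6,0); v=(2,1)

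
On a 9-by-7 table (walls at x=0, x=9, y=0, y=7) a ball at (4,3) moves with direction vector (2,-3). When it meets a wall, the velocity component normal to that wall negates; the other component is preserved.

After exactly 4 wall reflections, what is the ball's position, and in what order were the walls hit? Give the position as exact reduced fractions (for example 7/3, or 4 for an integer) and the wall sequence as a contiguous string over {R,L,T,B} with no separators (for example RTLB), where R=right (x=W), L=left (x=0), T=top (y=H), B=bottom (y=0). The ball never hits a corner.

Final position: (8/3,0)
Wall sequence: BRTB

1. t=1 → B at (6,0); v=(2,3)
2. t=3/2 → R at (9,9/2); v=(-2,3)
3. t=5/6 → T at (22/3,7); v=(-2,-3)
4. t=7/3 → B at (8/3,0); v=(-2,3)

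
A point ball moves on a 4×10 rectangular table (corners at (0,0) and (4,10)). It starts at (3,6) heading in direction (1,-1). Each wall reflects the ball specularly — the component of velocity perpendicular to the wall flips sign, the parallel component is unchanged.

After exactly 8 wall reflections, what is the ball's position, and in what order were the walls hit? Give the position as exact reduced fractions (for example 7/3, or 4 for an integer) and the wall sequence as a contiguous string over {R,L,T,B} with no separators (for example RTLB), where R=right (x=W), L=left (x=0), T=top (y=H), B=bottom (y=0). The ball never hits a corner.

Final position: (0,5)
Wall sequence: RLBRLTRL

1. t=1 → R at (4,5); v=(-1,-1)
2. t=4 → L at (0,1); v=(1,-1)
3. t=1 → B at (1,0); v=(1,1)
4. t=3 → R at (4,3); v=(-1,1)
5. t=4 → L at (0,7); v=(1,1)
6. t=3 → T at (3,10); v=(1,-1)
7. t=1 → R at (4,9); v=(-1,-1)
8. t=4 → L at (0,5); v=(1,-1)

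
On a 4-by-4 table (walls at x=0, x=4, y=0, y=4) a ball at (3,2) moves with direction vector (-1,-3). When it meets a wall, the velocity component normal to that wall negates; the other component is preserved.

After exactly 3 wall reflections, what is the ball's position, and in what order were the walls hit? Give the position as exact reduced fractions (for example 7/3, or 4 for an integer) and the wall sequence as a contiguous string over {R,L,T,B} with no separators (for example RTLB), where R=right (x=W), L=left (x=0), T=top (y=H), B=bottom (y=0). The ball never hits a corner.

Final position: (0,1)
Wall sequence: BTL

1. t=2/3 → B at (7/3,0); v=(-1,3)
2. t=4/3 → T at (1,4); v=(-1,-3)
3. t=1 → L at (0,1); v=(1,-3)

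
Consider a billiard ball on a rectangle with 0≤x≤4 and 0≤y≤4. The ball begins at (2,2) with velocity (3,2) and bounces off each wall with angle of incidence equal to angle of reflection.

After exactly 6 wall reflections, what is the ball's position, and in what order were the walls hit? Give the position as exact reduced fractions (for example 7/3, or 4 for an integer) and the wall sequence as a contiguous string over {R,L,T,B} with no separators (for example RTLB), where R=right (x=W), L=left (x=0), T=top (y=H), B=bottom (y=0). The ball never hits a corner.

1. t=2/3 → R at (4,10/3); v=(-3,2)
2. t=1/3 → T at (3,4); v=(-3,-2)
3. t=1 → L at (0,2); v=(3,-2)
4. t=1 → B at (3,0); v=(3,2)
5. t=1/3 → R at (4,2/3); v=(-3,2)
6. t=4/3 → L at (0,10/3); v=(3,2)

Final position: (0,10/3)
Wall sequence: RTLBRL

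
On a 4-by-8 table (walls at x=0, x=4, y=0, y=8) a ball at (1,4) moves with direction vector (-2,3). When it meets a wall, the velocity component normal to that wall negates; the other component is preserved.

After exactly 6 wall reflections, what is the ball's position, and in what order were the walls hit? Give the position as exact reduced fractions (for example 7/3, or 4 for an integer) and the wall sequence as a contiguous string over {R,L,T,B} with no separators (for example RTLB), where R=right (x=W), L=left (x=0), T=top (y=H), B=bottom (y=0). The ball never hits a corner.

1. t=1/2 → L at (0,11/2); v=(2,3)
2. t=5/6 → T at (5/3,8); v=(2,-3)
3. t=7/6 → R at (4,9/2); v=(-2,-3)
4. t=3/2 → B at (1,0); v=(-2,3)
5. t=1/2 → L at (0,3/2); v=(2,3)
6. t=2 → R at (4,15/2); v=(-2,3)

Final position: (4,15/2)
Wall sequence: LTRBLR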